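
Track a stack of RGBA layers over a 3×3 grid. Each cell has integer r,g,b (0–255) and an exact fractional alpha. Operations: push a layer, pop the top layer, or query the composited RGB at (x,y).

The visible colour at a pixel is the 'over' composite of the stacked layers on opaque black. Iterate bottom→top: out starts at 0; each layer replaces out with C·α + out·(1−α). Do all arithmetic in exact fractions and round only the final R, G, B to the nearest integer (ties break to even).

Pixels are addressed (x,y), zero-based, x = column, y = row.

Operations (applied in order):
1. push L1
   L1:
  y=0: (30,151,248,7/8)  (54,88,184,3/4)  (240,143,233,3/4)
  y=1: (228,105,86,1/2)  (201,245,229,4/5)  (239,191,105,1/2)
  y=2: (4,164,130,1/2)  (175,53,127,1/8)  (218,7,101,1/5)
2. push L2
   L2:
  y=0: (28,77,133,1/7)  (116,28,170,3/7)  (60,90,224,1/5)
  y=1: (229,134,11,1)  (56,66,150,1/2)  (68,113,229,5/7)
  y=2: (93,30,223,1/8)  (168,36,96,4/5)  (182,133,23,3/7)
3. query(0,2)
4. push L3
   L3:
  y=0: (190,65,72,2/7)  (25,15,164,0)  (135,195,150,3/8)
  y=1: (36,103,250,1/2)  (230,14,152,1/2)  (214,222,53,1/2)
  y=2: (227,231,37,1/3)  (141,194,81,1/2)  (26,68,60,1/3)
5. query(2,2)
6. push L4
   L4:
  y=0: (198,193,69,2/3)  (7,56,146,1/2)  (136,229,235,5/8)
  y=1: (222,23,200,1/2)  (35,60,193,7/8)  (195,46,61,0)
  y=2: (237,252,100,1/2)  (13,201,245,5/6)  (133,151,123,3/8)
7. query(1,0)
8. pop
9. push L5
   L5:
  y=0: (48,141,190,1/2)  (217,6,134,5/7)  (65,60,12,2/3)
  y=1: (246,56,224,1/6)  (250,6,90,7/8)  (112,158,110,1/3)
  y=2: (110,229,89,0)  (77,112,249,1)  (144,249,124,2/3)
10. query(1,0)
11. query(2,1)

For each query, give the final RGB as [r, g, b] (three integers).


query (0,2) [L1,L2] — begin 0,0,0
L1 α=1/2: [2, 82, 65]
L2 α=1/8: [107/8, 151/2, 339/4]
= [13, 76, 85]

query (2,2) [L1,L2,L3] — begin 0,0,0
+L1 (α=1/5) → [218/5, 7/5, 101/5]
+L2 (α=3/7) → [3602/35, 289/5, 107/5]
+L3 (α=1/3) → [8114/105, 306/5, 514/15]
→ [77, 61, 34]

(1,0) stack=L1,L2,L3,L4; from [0,0,0]:
+L1 (α=3/4) → [81/2, 66, 138]
+L2 (α=3/7) → [510/7, 348/7, 1062/7]
+L3 (α=0) → [510/7, 348/7, 1062/7]
+L4 (α=1/2) → [559/14, 370/7, 1042/7]
→ [40, 53, 149]

(1,0) stack=L1,L2,L3,L5; from [0,0,0]:
after L1 α=3/4: [81/2, 66, 138]
after L2 α=3/7: [510/7, 348/7, 1062/7]
after L3 α=0: [510/7, 348/7, 1062/7]
after L5 α=5/7: [8615/49, 906/49, 6814/49]
= [176, 18, 139]

query (2,1) [L1,L2,L3,L5] — begin 0,0,0
L1 α=1/2: [239/2, 191/2, 105/2]
L2 α=5/7: [579/7, 108, 1250/7]
L3 α=1/2: [2077/14, 165, 1621/14]
L5 α=1/3: [2861/21, 488/3, 797/7]
→ [136, 163, 114]


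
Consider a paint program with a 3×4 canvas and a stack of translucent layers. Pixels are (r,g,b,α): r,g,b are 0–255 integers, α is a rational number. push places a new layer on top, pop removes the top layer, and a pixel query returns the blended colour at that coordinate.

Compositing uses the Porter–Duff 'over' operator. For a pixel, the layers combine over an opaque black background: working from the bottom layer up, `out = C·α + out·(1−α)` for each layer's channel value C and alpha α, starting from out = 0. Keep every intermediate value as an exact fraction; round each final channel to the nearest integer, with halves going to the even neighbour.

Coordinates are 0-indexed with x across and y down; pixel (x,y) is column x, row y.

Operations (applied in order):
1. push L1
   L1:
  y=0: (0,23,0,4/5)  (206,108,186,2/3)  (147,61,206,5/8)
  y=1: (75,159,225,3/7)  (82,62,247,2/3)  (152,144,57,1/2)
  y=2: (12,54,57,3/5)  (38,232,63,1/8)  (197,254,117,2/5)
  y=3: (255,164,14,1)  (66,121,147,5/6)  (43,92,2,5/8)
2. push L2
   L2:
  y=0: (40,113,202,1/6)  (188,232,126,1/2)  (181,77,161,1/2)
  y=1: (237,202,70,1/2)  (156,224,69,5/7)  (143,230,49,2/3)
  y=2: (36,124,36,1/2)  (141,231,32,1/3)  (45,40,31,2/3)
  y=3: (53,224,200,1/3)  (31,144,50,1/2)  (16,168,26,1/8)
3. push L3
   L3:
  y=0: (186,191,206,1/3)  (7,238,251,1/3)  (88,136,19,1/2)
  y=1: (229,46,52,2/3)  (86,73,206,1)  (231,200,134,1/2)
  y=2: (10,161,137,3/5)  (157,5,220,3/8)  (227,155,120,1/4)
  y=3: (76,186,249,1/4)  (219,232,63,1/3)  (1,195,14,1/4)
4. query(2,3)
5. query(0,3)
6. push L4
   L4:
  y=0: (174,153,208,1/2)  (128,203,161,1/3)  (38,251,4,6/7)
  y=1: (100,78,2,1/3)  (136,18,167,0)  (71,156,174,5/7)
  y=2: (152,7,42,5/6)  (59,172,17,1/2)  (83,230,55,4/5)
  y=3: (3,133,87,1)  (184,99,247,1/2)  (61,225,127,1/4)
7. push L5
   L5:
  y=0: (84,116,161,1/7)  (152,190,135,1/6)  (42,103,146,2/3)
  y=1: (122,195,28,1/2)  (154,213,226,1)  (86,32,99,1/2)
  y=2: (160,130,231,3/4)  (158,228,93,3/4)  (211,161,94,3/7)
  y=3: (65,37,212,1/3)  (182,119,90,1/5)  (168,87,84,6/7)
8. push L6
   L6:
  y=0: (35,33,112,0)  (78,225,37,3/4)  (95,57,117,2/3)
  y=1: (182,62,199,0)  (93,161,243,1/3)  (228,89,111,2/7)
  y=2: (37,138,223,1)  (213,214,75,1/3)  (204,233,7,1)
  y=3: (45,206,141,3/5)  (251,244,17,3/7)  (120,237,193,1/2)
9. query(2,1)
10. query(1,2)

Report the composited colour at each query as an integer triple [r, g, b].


query (2,3) [L1,L2,L3] — begin 0,0,0
L1 α=5/8: [215/8, 115/2, 5/4]
L2 α=1/8: [1633/64, 1141/16, 139/32]
L3 α=1/4: [4963/256, 6543/64, 865/128]
= [19, 102, 7]

(0,3) stack=L1,L2,L3; from [0,0,0]:
after L1 α=1: [255, 164, 14]
after L2 α=1/3: [563/3, 184, 76]
after L3 α=1/4: [639/4, 369/2, 477/4]
→ [160, 184, 119]

at x=2,y=1 over L1,L2,L3,L4,L5,L6:
after L1 α=1/2: [76, 72, 57/2]
after L2 α=2/3: [362/3, 532/3, 253/6]
after L3 α=1/2: [1055/6, 566/3, 1057/12]
after L4 α=5/7: [2120/21, 496/3, 6277/42]
after L5 α=1/2: [1963/21, 296/3, 10435/84]
after L6 α=2/7: [19391/147, 2014/21, 70823/588]
→ [132, 96, 120]

at x=1,y=2 over L1,L2,L3,L4,L5,L6:
+L1 (α=1/8) → [19/4, 29, 63/8]
+L2 (α=1/3) → [301/6, 289/3, 191/12]
+L3 (α=3/8) → [4331/48, 745/12, 8875/96]
+L4 (α=1/2) → [7163/96, 2809/24, 10507/192]
+L5 (α=3/4) → [52667/384, 19225/96, 64075/768]
+L6 (α=1/3) → [93563/576, 29497/144, 92875/1152]
rounded: [162, 205, 81]


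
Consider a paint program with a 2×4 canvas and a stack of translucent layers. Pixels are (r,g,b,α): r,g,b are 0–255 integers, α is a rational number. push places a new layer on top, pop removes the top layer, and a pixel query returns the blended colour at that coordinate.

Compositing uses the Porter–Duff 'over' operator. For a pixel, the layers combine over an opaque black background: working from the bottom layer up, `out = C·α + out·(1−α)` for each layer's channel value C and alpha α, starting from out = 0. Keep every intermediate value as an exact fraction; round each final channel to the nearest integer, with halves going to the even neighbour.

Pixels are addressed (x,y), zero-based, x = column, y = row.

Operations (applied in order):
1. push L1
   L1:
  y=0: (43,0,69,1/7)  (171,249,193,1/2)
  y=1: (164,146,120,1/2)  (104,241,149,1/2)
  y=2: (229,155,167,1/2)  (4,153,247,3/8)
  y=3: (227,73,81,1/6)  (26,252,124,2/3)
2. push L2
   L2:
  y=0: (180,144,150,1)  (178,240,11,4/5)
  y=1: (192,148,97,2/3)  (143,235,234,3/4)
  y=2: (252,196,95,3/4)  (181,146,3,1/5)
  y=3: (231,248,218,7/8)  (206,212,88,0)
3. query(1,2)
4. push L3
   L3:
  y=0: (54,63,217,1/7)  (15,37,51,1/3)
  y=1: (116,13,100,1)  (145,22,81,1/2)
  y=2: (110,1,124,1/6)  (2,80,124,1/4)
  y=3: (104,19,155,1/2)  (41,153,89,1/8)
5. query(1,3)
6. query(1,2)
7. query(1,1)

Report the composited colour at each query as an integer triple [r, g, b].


(1,2) stack=L1,L2; from [0,0,0]:
L1 α=3/8: [3/2, 459/8, 741/8]
L2 α=1/5: [187/5, 751/10, 747/10]
= [37, 75, 75]

at x=1,y=3 over L1,L2,L3:
after L1 α=2/3: [52/3, 168, 248/3]
after L2 α=0: [52/3, 168, 248/3]
after L3 α=1/8: [487/24, 1329/8, 2003/24]
rounded: [20, 166, 83]

at x=1,y=2 over L1,L2,L3:
after L1 α=3/8: [3/2, 459/8, 741/8]
after L2 α=1/5: [187/5, 751/10, 747/10]
after L3 α=1/4: [571/20, 3053/40, 3481/40]
= [29, 76, 87]

(1,1) stack=L1,L2,L3; from [0,0,0]:
L1 α=1/2: [52, 241/2, 149/2]
L2 α=3/4: [481/4, 1651/8, 1553/8]
L3 α=1/2: [1061/8, 1827/16, 2201/16]
→ [133, 114, 138]


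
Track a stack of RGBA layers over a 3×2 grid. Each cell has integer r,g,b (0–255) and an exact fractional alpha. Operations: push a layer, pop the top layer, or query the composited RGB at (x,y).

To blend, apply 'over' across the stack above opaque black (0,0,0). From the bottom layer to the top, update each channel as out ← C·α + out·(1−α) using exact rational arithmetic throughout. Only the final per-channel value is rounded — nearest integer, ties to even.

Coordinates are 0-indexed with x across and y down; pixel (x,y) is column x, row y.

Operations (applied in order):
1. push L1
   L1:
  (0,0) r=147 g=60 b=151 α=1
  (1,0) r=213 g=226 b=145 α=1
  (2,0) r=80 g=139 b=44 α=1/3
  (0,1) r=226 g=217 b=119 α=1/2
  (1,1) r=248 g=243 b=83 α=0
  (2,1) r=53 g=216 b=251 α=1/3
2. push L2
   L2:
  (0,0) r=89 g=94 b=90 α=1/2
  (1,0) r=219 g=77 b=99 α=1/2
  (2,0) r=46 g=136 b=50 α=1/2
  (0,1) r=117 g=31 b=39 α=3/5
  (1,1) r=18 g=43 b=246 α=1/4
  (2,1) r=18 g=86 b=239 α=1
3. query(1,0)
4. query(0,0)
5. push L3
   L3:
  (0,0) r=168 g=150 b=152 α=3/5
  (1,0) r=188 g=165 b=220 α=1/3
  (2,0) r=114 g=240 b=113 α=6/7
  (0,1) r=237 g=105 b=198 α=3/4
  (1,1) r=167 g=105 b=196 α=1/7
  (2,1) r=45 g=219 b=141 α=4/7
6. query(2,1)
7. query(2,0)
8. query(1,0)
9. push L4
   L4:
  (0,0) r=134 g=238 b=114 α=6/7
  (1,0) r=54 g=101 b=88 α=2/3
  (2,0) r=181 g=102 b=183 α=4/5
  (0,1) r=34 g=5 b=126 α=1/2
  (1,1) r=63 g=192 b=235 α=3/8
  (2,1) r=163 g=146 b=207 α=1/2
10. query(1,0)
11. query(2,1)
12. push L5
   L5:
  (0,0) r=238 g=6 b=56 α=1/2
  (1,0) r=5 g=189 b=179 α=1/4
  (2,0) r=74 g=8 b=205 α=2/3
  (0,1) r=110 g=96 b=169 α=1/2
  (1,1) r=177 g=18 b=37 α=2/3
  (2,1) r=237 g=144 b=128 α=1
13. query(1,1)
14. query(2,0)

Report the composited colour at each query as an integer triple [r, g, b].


at x=1,y=0 over L1,L2:
L1 α=1: [213, 226, 145]
L2 α=1/2: [216, 303/2, 122]
rounded: [216, 152, 122]

query (0,0) [L1,L2] — begin 0,0,0
+L1 (α=1) → [147, 60, 151]
+L2 (α=1/2) → [118, 77, 241/2]
= [118, 77, 120]

query (2,1) [L1,L2,L3] — begin 0,0,0
L1 α=1/3: [53/3, 72, 251/3]
L2 α=1: [18, 86, 239]
L3 α=4/7: [234/7, 162, 183]
= [33, 162, 183]

at x=2,y=0 over L1,L2,L3:
L1 α=1/3: [80/3, 139/3, 44/3]
L2 α=1/2: [109/3, 547/6, 97/3]
L3 α=6/7: [2161/21, 9187/42, 2131/21]
= [103, 219, 101]

query (1,0) [L1,L2,L3] — begin 0,0,0
L1 α=1: [213, 226, 145]
L2 α=1/2: [216, 303/2, 122]
L3 α=1/3: [620/3, 156, 464/3]
→ [207, 156, 155]

query (1,0) [L1,L2,L3,L4] — begin 0,0,0
+L1 (α=1) → [213, 226, 145]
+L2 (α=1/2) → [216, 303/2, 122]
+L3 (α=1/3) → [620/3, 156, 464/3]
+L4 (α=2/3) → [944/9, 358/3, 992/9]
→ [105, 119, 110]

query (2,1) [L1,L2,L3,L4] — begin 0,0,0
after L1 α=1/3: [53/3, 72, 251/3]
after L2 α=1: [18, 86, 239]
after L3 α=4/7: [234/7, 162, 183]
after L4 α=1/2: [1375/14, 154, 195]
rounded: [98, 154, 195]

query (1,1) [L1,L2,L3,L4,L5] — begin 0,0,0
L1 α=0: [0, 0, 0]
L2 α=1/4: [9/2, 43/4, 123/2]
L3 α=1/7: [194/7, 339/14, 565/7]
L4 α=3/8: [2293/56, 9759/112, 970/7]
L5 α=2/3: [22117/168, 4597/112, 496/7]
rounded: [132, 41, 71]

at x=2,y=0 over L1,L2,L3,L4,L5:
L1 α=1/3: [80/3, 139/3, 44/3]
L2 α=1/2: [109/3, 547/6, 97/3]
L3 α=6/7: [2161/21, 9187/42, 2131/21]
L4 α=4/5: [3473/21, 26323/210, 17503/105]
L5 α=2/3: [6581/63, 29683/630, 60553/315]
→ [104, 47, 192]


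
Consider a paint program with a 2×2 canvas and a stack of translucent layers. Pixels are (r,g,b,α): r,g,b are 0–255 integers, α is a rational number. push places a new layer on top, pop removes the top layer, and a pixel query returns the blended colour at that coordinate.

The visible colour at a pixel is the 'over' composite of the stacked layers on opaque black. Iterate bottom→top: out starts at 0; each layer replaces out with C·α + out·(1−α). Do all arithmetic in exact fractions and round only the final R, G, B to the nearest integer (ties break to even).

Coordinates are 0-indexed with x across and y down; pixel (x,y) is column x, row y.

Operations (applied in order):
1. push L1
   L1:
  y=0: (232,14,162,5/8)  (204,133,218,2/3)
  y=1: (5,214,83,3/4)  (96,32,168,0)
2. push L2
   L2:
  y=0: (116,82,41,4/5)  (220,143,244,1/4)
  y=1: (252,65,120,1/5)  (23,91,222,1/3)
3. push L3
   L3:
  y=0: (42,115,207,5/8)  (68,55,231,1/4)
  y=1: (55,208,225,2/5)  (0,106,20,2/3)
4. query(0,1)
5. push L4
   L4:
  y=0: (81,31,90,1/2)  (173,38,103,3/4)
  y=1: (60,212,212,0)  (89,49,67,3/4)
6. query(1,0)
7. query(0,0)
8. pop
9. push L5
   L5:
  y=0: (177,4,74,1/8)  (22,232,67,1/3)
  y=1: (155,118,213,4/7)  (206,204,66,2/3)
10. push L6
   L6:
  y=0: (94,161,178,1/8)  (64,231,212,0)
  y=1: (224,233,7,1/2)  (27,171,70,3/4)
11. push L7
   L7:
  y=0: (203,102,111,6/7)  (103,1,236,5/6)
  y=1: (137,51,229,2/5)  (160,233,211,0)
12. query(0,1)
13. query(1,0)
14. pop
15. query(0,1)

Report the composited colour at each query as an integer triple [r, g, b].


(0,1) stack=L1,L2,L3; from [0,0,0]:
+L1 (α=3/4) → [15/4, 321/2, 249/4]
+L2 (α=1/5) → [267/5, 707/5, 369/5]
+L3 (α=2/5) → [1351/25, 4201/25, 3357/25]
rounded: [54, 168, 134]

query (1,0) [L1,L2,L3,L4] — begin 0,0,0
L1 α=2/3: [136, 266/3, 436/3]
L2 α=1/4: [157, 409/4, 170]
L3 α=1/4: [539/4, 1447/16, 741/4]
L4 α=3/4: [2615/16, 3271/64, 1977/16]
= [163, 51, 124]

query (0,0) [L1,L2,L3,L4] — begin 0,0,0
after L1 α=5/8: [145, 35/4, 405/4]
after L2 α=4/5: [609/5, 1347/20, 1061/20]
after L3 α=5/8: [2877/40, 15541/160, 23883/160]
after L4 α=1/2: [6117/80, 20501/320, 38283/320]
= [76, 64, 120]

at x=0,y=1 over L1,L2,L3,L5,L6,L7:
after L1 α=3/4: [15/4, 321/2, 249/4]
after L2 α=1/5: [267/5, 707/5, 369/5]
after L3 α=2/5: [1351/25, 4201/25, 3357/25]
after L5 α=4/7: [19553/175, 24403/175, 31371/175]
after L6 α=1/2: [58753/350, 32589/175, 16298/175]
after L7 α=2/5: [272159/1750, 115617/875, 129044/875]
= [156, 132, 147]

query (1,0) [L1,L2,L3,L5,L6,L7] — begin 0,0,0
after L1 α=2/3: [136, 266/3, 436/3]
after L2 α=1/4: [157, 409/4, 170]
after L3 α=1/4: [539/4, 1447/16, 741/4]
after L5 α=1/3: [583/6, 1101/8, 875/6]
after L6 α=0: [583/6, 1101/8, 875/6]
after L7 α=5/6: [3673/36, 1141/48, 7955/36]
= [102, 24, 221]

(0,1) stack=L1,L2,L3,L5,L6; from [0,0,0]:
L1 α=3/4: [15/4, 321/2, 249/4]
L2 α=1/5: [267/5, 707/5, 369/5]
L3 α=2/5: [1351/25, 4201/25, 3357/25]
L5 α=4/7: [19553/175, 24403/175, 31371/175]
L6 α=1/2: [58753/350, 32589/175, 16298/175]
rounded: [168, 186, 93]


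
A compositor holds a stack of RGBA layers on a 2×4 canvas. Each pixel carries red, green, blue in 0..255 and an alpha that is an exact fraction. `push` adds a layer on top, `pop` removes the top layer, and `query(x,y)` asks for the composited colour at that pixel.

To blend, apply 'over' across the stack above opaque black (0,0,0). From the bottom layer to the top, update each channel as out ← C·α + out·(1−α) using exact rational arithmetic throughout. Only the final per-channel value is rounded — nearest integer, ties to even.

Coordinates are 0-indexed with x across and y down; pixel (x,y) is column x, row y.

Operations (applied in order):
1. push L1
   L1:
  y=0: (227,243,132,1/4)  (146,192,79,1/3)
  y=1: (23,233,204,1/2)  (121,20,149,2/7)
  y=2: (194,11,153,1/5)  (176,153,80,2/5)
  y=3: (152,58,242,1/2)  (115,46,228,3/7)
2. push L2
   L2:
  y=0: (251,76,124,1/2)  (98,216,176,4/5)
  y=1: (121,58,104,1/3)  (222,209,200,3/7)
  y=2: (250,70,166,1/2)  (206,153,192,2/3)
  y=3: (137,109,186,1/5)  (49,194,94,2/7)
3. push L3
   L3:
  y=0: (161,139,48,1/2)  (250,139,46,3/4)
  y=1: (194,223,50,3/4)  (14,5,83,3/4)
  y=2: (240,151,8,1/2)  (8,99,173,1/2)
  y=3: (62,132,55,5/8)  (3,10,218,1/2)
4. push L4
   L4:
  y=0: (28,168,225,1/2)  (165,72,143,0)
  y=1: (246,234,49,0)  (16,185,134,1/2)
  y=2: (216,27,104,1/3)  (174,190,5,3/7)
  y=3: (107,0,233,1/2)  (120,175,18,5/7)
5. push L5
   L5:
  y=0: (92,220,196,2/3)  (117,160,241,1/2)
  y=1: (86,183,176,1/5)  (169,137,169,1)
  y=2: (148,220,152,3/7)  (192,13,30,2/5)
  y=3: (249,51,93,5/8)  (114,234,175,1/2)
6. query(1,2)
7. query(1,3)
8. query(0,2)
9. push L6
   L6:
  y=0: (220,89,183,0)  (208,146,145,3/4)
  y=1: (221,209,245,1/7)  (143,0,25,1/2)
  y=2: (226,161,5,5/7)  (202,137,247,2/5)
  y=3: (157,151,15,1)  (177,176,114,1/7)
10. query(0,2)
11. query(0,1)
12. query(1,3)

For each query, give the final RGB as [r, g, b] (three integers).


query (1,2) [L1,L2,L3,L4,L5] — begin 0,0,0
after L1 α=2/5: [352/5, 306/5, 32]
after L2 α=2/3: [804/5, 612/5, 416/3]
after L3 α=1/2: [422/5, 1107/10, 935/6]
after L4 α=3/7: [614/5, 5064/35, 1915/21]
after L5 α=2/5: [3762/25, 16102/175, 467/7]
= [150, 92, 67]

(1,3) stack=L1,L2,L3,L4,L5; from [0,0,0]:
+L1 (α=3/7) → [345/7, 138/7, 684/7]
+L2 (α=2/7) → [2411/49, 3406/49, 4736/49]
+L3 (α=1/2) → [1279/49, 1948/49, 7709/49]
+L4 (α=5/7) → [31958/343, 46771/343, 19828/343]
+L5 (α=1/2) → [35530/343, 127033/686, 79853/686]
→ [104, 185, 116]

(0,2) stack=L1,L2,L3,L4,L5; from [0,0,0]:
L1 α=1/5: [194/5, 11/5, 153/5]
L2 α=1/2: [722/5, 361/10, 983/10]
L3 α=1/2: [961/5, 1871/20, 1063/20]
L4 α=1/3: [3002/15, 2141/30, 701/10]
L5 α=3/7: [18668/105, 2026/15, 526/5]
→ [178, 135, 105]

query (0,2) [L1,L2,L3,L4,L5,L6] — begin 0,0,0
after L1 α=1/5: [194/5, 11/5, 153/5]
after L2 α=1/2: [722/5, 361/10, 983/10]
after L3 α=1/2: [961/5, 1871/20, 1063/20]
after L4 α=1/3: [3002/15, 2141/30, 701/10]
after L5 α=3/7: [18668/105, 2026/15, 526/5]
after L6 α=5/7: [155986/735, 16127/105, 1177/35]
= [212, 154, 34]

(0,1) stack=L1,L2,L3,L4,L5,L6; from [0,0,0]:
+L1 (α=1/2) → [23/2, 233/2, 102]
+L2 (α=1/3) → [48, 97, 308/3]
+L3 (α=3/4) → [315/2, 383/2, 379/6]
+L4 (α=0) → [315/2, 383/2, 379/6]
+L5 (α=1/5) → [716/5, 949/5, 1286/15]
+L6 (α=1/7) → [5401/35, 6739/35, 3797/35]
rounded: [154, 193, 108]

at x=1,y=3 over L1,L2,L3,L4,L5,L6:
+L1 (α=3/7) → [345/7, 138/7, 684/7]
+L2 (α=2/7) → [2411/49, 3406/49, 4736/49]
+L3 (α=1/2) → [1279/49, 1948/49, 7709/49]
+L4 (α=5/7) → [31958/343, 46771/343, 19828/343]
+L5 (α=1/2) → [35530/343, 127033/686, 79853/686]
+L6 (α=1/7) → [273891/2401, 441467/2401, 278661/2401]
= [114, 184, 116]


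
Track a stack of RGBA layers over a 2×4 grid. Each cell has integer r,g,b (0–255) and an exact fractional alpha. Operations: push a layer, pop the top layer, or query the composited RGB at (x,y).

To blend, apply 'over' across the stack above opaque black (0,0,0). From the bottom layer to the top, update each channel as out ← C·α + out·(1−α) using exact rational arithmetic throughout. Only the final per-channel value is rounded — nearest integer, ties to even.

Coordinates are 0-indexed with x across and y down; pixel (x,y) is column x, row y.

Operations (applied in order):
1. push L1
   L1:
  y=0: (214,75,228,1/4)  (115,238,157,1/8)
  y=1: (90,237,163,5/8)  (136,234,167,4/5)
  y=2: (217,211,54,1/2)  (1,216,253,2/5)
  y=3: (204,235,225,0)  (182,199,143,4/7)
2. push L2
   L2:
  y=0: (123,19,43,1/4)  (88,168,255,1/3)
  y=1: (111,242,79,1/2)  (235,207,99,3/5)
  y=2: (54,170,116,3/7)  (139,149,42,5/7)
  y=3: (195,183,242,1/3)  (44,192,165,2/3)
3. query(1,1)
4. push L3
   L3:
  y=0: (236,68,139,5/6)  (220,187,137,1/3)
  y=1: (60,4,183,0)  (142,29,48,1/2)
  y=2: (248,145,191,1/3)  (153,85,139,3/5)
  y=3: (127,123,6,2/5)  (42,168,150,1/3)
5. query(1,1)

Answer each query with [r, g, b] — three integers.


query (1,1) [L1,L2] — begin 0,0,0
+L1 (α=4/5) → [544/5, 936/5, 668/5]
+L2 (α=3/5) → [4613/25, 4977/25, 2821/25]
→ [185, 199, 113]

query (1,1) [L1,L2,L3] — begin 0,0,0
L1 α=4/5: [544/5, 936/5, 668/5]
L2 α=3/5: [4613/25, 4977/25, 2821/25]
L3 α=1/2: [8163/50, 2851/25, 4021/50]
rounded: [163, 114, 80]


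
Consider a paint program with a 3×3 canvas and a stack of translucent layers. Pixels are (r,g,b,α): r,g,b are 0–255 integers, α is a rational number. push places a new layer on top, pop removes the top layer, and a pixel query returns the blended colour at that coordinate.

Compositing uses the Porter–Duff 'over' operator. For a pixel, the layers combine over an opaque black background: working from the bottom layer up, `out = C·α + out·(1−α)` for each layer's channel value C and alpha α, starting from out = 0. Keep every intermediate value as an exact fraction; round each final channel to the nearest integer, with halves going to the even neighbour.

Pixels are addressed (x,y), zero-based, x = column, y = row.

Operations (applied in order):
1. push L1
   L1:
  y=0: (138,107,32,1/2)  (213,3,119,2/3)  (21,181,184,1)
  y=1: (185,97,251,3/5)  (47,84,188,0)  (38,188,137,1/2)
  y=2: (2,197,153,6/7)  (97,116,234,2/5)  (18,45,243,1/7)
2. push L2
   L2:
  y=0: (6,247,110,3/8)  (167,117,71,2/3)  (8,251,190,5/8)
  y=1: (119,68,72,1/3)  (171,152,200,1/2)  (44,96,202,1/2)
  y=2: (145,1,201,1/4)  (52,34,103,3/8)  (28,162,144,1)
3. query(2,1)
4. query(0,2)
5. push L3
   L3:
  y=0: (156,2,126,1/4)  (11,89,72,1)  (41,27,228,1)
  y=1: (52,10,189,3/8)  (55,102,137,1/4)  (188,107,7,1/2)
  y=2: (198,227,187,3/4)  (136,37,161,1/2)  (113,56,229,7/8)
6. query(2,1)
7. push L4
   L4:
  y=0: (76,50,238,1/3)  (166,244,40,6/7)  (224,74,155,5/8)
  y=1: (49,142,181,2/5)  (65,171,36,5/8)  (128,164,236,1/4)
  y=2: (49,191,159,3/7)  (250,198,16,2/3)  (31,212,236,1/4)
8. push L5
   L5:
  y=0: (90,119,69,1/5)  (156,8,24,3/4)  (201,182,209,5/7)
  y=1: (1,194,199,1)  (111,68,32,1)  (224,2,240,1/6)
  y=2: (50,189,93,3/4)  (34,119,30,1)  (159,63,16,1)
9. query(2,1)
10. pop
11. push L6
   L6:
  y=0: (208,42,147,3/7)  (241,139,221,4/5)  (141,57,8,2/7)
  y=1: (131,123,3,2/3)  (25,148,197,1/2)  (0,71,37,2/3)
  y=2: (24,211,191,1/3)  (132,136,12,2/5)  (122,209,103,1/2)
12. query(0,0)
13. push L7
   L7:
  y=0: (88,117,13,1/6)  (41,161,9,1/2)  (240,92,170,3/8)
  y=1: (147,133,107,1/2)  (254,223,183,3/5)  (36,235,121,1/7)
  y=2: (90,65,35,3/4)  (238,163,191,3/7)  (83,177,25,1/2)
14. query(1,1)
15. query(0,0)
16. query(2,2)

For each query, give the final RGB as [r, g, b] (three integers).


(2,1) stack=L1,L2; from [0,0,0]:
L1 α=1/2: [19, 94, 137/2]
L2 α=1/2: [63/2, 95, 541/4]
→ [32, 95, 135]

query (0,2) [L1,L2] — begin 0,0,0
+L1 (α=6/7) → [12/7, 1182/7, 918/7]
+L2 (α=1/4) → [1051/28, 3553/28, 4161/28]
= [38, 127, 149]

query (2,1) [L1,L2,L3] — begin 0,0,0
+L1 (α=1/2) → [19, 94, 137/2]
+L2 (α=1/2) → [63/2, 95, 541/4]
+L3 (α=1/2) → [439/4, 101, 569/8]
rounded: [110, 101, 71]

at x=2,y=1 over L1,L2,L3,L4,L5:
+L1 (α=1/2) → [19, 94, 137/2]
+L2 (α=1/2) → [63/2, 95, 541/4]
+L3 (α=1/2) → [439/4, 101, 569/8]
+L4 (α=1/4) → [1829/16, 467/4, 3595/32]
+L5 (α=1/6) → [4243/32, 781/8, 25655/192]
→ [133, 98, 134]

(0,0) stack=L1,L2,L3,L4,L6; from [0,0,0]:
+L1 (α=1/2) → [69, 107/2, 16]
+L2 (α=3/8) → [363/8, 2017/16, 205/4]
+L3 (α=1/4) → [2337/32, 6083/64, 1119/16]
+L4 (α=1/3) → [3553/48, 2561/32, 3023/24]
+L6 (α=3/7) → [11041/84, 3569/56, 5669/42]
→ [131, 64, 135]

at x=1,y=1 over L1,L2,L3,L4,L6,L7:
after L1 α=0: [0, 0, 0]
after L2 α=1/2: [171/2, 76, 100]
after L3 α=1/4: [623/8, 165/2, 437/4]
after L4 α=5/8: [4469/64, 2205/16, 2031/32]
after L6 α=1/2: [6069/128, 4573/32, 8335/64]
after L7 α=3/5: [54837/320, 15277/80, 25903/160]
= [171, 191, 162]

query (0,0) [L1,L2,L3,L4,L6,L7] — begin 0,0,0
L1 α=1/2: [69, 107/2, 16]
L2 α=3/8: [363/8, 2017/16, 205/4]
L3 α=1/4: [2337/32, 6083/64, 1119/16]
L4 α=1/3: [3553/48, 2561/32, 3023/24]
L6 α=3/7: [11041/84, 3569/56, 5669/42]
L7 α=1/6: [62597/504, 24397/336, 28891/252]
→ [124, 73, 115]

at x=2,y=2 over L1,L2,L3,L4,L6,L7:
+L1 (α=1/7) → [18/7, 45/7, 243/7]
+L2 (α=1) → [28, 162, 144]
+L3 (α=7/8) → [819/8, 277/4, 1747/8]
+L4 (α=1/4) → [2705/32, 1679/16, 7129/32]
+L6 (α=1/2) → [6609/64, 5023/32, 10425/64]
+L7 (α=1/2) → [11921/128, 10687/64, 12025/128]
= [93, 167, 94]


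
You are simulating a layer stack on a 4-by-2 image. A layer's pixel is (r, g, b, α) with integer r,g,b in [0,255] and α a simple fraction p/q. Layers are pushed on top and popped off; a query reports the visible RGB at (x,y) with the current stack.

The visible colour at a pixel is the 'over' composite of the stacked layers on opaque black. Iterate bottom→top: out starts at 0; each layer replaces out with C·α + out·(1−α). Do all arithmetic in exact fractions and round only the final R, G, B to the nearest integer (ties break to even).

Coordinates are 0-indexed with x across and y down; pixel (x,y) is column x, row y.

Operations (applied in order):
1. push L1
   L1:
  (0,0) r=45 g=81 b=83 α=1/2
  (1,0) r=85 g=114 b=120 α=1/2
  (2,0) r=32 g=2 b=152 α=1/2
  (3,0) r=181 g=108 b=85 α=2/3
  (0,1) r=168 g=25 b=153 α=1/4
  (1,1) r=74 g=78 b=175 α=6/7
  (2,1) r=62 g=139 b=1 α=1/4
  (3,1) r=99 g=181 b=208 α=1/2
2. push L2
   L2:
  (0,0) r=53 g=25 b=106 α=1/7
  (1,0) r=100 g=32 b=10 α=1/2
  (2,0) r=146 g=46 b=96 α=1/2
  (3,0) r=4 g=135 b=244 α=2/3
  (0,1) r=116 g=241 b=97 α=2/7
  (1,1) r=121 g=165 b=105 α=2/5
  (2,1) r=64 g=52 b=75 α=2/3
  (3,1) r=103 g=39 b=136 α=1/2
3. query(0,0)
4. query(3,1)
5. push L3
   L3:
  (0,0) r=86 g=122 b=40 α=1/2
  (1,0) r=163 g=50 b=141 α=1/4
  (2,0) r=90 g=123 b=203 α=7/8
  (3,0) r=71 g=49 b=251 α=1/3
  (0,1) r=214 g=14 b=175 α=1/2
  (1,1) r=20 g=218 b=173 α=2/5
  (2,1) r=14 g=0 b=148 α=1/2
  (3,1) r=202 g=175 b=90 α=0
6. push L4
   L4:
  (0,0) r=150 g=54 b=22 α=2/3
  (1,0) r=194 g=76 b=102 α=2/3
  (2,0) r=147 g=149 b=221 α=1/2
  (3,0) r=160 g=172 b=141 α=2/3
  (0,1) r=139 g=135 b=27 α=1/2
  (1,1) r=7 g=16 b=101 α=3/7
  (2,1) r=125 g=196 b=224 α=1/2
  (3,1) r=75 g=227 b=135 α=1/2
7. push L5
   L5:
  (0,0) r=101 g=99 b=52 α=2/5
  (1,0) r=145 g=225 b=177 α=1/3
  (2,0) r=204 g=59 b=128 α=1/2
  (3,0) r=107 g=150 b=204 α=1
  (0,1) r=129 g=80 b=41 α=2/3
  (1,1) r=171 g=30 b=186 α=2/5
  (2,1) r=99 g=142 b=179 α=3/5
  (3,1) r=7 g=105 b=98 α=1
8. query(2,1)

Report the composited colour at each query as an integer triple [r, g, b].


(0,0) stack=L1,L2; from [0,0,0]:
after L1 α=1/2: [45/2, 81/2, 83/2]
after L2 α=1/7: [188/7, 268/7, 355/7]
rounded: [27, 38, 51]

at x=3,y=1 over L1,L2:
+L1 (α=1/2) → [99/2, 181/2, 104]
+L2 (α=1/2) → [305/4, 259/4, 120]
rounded: [76, 65, 120]

query (2,1) [L1,L2,L3,L4,L5] — begin 0,0,0
+L1 (α=1/4) → [31/2, 139/4, 1/4]
+L2 (α=2/3) → [287/6, 185/4, 601/12]
+L3 (α=1/2) → [371/12, 185/8, 2377/24]
+L4 (α=1/2) → [1871/24, 1753/16, 7753/48]
+L5 (α=3/5) → [1087/12, 5161/40, 20641/120]
rounded: [91, 129, 172]


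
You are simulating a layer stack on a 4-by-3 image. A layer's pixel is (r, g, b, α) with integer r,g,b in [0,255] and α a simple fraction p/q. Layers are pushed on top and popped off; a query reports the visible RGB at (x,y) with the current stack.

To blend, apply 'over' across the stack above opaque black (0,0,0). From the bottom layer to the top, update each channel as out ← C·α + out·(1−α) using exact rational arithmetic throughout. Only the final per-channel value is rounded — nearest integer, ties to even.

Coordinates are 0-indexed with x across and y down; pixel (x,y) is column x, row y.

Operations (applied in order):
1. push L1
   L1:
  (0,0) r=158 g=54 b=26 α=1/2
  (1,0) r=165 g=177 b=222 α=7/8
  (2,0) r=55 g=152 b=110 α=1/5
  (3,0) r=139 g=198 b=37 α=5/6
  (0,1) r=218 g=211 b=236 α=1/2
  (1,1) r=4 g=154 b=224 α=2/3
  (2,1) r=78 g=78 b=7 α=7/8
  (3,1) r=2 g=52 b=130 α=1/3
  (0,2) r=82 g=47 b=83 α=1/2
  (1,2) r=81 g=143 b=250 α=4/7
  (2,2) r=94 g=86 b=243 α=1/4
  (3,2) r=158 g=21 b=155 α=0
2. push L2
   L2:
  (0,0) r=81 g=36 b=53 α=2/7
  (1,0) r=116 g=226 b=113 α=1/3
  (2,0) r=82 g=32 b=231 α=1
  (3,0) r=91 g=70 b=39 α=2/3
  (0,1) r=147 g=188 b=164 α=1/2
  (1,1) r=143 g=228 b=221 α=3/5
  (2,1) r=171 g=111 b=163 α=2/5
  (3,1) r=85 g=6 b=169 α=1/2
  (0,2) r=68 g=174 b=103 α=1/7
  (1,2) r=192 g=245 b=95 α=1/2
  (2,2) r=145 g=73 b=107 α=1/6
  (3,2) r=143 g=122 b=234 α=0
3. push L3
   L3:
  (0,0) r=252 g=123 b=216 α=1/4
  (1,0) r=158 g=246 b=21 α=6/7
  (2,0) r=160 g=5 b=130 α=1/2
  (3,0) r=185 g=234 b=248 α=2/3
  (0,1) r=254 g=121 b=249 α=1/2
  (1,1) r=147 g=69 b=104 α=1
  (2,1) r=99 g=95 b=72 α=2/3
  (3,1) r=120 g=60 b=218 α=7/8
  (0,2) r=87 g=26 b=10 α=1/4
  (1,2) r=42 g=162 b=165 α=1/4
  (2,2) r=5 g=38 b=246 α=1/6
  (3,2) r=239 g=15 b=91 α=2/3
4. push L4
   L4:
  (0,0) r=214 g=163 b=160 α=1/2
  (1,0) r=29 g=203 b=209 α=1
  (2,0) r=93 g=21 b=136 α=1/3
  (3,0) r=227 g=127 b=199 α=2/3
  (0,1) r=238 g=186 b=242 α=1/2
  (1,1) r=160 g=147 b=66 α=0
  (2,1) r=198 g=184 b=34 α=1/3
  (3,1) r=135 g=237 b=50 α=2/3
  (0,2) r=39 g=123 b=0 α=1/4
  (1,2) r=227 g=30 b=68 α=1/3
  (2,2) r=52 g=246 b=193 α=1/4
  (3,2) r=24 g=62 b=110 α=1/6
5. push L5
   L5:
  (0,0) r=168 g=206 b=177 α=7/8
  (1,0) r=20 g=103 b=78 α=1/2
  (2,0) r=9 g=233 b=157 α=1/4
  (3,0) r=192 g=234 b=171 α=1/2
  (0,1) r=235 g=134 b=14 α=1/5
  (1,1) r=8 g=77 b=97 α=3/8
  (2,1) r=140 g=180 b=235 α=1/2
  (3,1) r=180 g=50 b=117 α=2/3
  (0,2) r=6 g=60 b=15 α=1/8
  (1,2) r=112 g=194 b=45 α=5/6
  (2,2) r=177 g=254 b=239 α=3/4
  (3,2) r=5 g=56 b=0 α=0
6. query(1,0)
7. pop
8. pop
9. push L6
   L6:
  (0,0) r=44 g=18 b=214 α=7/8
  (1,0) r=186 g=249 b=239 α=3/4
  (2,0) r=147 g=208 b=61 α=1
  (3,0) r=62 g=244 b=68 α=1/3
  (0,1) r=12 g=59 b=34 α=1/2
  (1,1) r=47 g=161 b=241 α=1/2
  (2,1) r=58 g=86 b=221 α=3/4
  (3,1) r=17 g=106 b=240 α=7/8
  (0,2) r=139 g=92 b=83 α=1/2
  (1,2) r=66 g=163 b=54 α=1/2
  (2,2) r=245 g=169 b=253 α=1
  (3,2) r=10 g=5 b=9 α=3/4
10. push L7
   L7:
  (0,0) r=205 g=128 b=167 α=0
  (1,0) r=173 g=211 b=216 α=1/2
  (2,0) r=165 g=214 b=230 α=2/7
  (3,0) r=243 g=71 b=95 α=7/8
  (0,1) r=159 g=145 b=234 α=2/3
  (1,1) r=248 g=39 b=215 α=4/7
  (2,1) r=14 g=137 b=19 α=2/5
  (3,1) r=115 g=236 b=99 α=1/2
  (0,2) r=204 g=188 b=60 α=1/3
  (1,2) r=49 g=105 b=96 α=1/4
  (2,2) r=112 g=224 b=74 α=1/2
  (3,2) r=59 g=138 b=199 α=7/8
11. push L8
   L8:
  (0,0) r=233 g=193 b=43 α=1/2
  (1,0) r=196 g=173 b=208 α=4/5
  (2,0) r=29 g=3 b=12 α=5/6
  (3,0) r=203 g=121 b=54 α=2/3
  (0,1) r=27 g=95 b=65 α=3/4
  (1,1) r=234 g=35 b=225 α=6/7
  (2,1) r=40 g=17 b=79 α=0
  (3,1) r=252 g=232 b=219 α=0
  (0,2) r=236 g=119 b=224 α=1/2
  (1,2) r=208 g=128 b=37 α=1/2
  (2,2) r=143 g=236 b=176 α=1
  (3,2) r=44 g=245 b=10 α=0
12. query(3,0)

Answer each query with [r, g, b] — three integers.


(1,0) stack=L1,L2,L3,L4,L5; from [0,0,0]:
L1 α=7/8: [1155/8, 1239/8, 777/4]
L2 α=1/3: [1619/12, 2143/12, 1003/6]
L3 α=6/7: [12995/84, 19855/84, 1759/42]
L4 α=1: [29, 203, 209]
L5 α=1/2: [49/2, 153, 287/2]
= [24, 153, 144]

at x=3,y=0 over L1,L2,L3,L6,L7,L8:
L1 α=5/6: [695/6, 165, 185/6]
L2 α=2/3: [1787/18, 305/3, 653/18]
L3 α=2/3: [8447/54, 1709/9, 9581/54]
L6 α=1/3: [10121/81, 5614/27, 11417/81]
L7 α=7/8: [73951/324, 19033/216, 32641/324]
L8 α=2/3: [205495/972, 71305/648, 67633/972]
→ [211, 110, 70]


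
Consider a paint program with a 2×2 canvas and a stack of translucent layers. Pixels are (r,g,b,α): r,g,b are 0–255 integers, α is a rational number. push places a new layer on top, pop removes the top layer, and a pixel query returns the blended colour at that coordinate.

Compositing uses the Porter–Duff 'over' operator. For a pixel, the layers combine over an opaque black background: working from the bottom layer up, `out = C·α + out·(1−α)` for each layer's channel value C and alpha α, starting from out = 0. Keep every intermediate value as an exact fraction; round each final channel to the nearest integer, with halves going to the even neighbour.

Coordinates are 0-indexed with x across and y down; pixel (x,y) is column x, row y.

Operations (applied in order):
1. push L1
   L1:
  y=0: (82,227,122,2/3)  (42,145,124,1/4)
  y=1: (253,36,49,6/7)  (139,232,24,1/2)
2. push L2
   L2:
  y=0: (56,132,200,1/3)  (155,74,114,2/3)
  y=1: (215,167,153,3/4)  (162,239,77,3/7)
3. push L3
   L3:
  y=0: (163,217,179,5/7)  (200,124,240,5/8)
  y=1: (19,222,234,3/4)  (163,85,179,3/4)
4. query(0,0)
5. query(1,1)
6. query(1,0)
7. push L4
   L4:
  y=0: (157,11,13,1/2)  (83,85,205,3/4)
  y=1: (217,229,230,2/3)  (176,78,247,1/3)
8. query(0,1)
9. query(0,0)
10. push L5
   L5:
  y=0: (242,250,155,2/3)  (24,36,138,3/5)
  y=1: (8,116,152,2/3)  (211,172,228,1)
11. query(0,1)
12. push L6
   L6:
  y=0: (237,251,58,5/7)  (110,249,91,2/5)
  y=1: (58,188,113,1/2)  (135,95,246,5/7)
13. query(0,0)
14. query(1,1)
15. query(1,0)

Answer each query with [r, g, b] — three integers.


query (0,0) [L1,L2,L3] — begin 0,0,0
L1 α=2/3: [164/3, 454/3, 244/3]
L2 α=1/3: [496/9, 1304/9, 1088/9]
L3 α=5/7: [8327/63, 12373/63, 10231/63]
→ [132, 196, 162]

(1,1) stack=L1,L2,L3; from [0,0,0]:
L1 α=1/2: [139/2, 116, 12]
L2 α=3/7: [764/7, 1181/7, 279/7]
L3 α=3/4: [4187/28, 1483/14, 2019/14]
→ [150, 106, 144]

query (1,0) [L1,L2,L3] — begin 0,0,0
+L1 (α=1/4) → [21/2, 145/4, 31]
+L2 (α=2/3) → [641/6, 737/12, 259/3]
+L3 (α=5/8) → [2641/16, 3217/32, 1459/8]
= [165, 101, 182]

query (0,1) [L1,L2,L3,L4] — begin 0,0,0
L1 α=6/7: [1518/7, 216/7, 42]
L2 α=3/4: [6033/28, 3723/28, 501/4]
L3 α=3/4: [7629/112, 22371/112, 3309/16]
L4 α=2/3: [56237/336, 73667/336, 10669/48]
rounded: [167, 219, 222]

at x=0,y=0 over L1,L2,L3,L4:
after L1 α=2/3: [164/3, 454/3, 244/3]
after L2 α=1/3: [496/9, 1304/9, 1088/9]
after L3 α=5/7: [8327/63, 12373/63, 10231/63]
after L4 α=1/2: [9109/63, 6533/63, 5525/63]
→ [145, 104, 88]

(0,1) stack=L1,L2,L3,L4,L5; from [0,0,0]:
after L1 α=6/7: [1518/7, 216/7, 42]
after L2 α=3/4: [6033/28, 3723/28, 501/4]
after L3 α=3/4: [7629/112, 22371/112, 3309/16]
after L4 α=2/3: [56237/336, 73667/336, 10669/48]
after L5 α=2/3: [61613/1008, 151619/1008, 25261/144]
rounded: [61, 150, 175]

(0,0) stack=L1,L2,L3,L4,L5,L6; from [0,0,0]:
+L1 (α=2/3) → [164/3, 454/3, 244/3]
+L2 (α=1/3) → [496/9, 1304/9, 1088/9]
+L3 (α=5/7) → [8327/63, 12373/63, 10231/63]
+L4 (α=1/2) → [9109/63, 6533/63, 5525/63]
+L5 (α=2/3) → [39601/189, 38033/189, 25055/189]
+L6 (α=5/7) → [303167/1323, 313261/1323, 104920/1323]
→ [229, 237, 79]

at x=1,y=1 over L1,L2,L3,L4,L5,L6:
+L1 (α=1/2) → [139/2, 116, 12]
+L2 (α=3/7) → [764/7, 1181/7, 279/7]
+L3 (α=3/4) → [4187/28, 1483/14, 2019/14]
+L4 (α=1/3) → [2217/14, 2029/21, 3748/21]
+L5 (α=1) → [211, 172, 228]
+L6 (α=5/7) → [1097/7, 117, 1686/7]
= [157, 117, 241]

(1,0) stack=L1,L2,L3,L4,L5,L6; from [0,0,0]:
L1 α=1/4: [21/2, 145/4, 31]
L2 α=2/3: [641/6, 737/12, 259/3]
L3 α=5/8: [2641/16, 3217/32, 1459/8]
L4 α=3/4: [6625/64, 11377/128, 6379/32]
L5 α=3/5: [8929/160, 18289/320, 13003/80]
L6 α=2/5: [61987/800, 214227/1600, 53569/400]
= [77, 134, 134]


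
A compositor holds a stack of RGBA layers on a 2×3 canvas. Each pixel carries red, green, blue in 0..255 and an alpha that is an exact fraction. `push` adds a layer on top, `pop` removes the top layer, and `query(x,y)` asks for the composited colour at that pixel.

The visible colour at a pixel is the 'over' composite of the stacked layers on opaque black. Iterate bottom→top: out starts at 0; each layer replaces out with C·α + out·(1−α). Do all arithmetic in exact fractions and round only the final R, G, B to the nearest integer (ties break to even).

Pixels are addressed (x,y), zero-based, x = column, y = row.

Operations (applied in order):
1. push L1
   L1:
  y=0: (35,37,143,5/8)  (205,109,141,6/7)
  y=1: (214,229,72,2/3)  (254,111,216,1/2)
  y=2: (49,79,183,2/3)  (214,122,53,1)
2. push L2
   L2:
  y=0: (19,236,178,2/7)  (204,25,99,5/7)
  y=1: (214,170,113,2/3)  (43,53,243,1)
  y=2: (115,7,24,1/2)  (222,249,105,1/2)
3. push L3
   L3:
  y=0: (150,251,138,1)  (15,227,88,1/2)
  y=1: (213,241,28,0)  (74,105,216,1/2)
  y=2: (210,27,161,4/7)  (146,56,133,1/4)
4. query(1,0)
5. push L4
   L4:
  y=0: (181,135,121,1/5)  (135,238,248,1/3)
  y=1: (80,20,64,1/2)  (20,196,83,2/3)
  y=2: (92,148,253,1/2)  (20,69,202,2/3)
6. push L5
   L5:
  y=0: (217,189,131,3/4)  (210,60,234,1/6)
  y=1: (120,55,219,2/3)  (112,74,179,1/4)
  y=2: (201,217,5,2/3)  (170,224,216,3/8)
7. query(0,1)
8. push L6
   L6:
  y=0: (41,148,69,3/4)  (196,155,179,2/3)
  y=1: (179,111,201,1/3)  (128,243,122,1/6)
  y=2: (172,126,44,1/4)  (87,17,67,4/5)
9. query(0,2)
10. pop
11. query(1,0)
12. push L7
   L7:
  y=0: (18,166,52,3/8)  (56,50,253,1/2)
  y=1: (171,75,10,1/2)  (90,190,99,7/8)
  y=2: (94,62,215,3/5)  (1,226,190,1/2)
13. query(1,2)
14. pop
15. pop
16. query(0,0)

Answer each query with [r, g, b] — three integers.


query (1,0) [L1,L2,L3] — begin 0,0,0
after L1 α=6/7: [1230/7, 654/7, 846/7]
after L2 α=5/7: [9600/49, 2183/49, 5157/49]
after L3 α=1/2: [10335/98, 6653/49, 9469/98]
rounded: [105, 136, 97]

query (0,1) [L1,L2,L3,L4,L5] — begin 0,0,0
after L1 α=2/3: [428/3, 458/3, 48]
after L2 α=2/3: [1712/9, 1478/9, 274/3]
after L3 α=0: [1712/9, 1478/9, 274/3]
after L4 α=1/2: [1216/9, 829/9, 233/3]
after L5 α=2/3: [3376/27, 1819/27, 1547/9]
→ [125, 67, 172]

query (0,2) [L1,L2,L3,L4,L5,L6] — begin 0,0,0
after L1 α=2/3: [98/3, 158/3, 122]
after L2 α=1/2: [443/6, 179/6, 73]
after L3 α=4/7: [2123/14, 395/14, 863/7]
after L4 α=1/2: [3411/28, 2467/28, 1317/7]
after L5 α=2/3: [4889/28, 4873/28, 1387/21]
after L6 α=1/4: [19483/112, 18147/112, 1695/28]
rounded: [174, 162, 61]

query (1,0) [L1,L2,L3,L4,L5] — begin 0,0,0
L1 α=6/7: [1230/7, 654/7, 846/7]
L2 α=5/7: [9600/49, 2183/49, 5157/49]
L3 α=1/2: [10335/98, 6653/49, 9469/98]
L4 α=1/3: [5650/49, 24968/147, 7207/49]
L5 α=1/6: [19270/147, 66830/441, 47501/294]
→ [131, 152, 162]

(1,2) stack=L1,L2,L3,L4,L5,L7; from [0,0,0]:
+L1 (α=1) → [214, 122, 53]
+L2 (α=1/2) → [218, 371/2, 79]
+L3 (α=1/4) → [200, 1225/8, 185/2]
+L4 (α=2/3) → [80, 2329/24, 331/2]
+L5 (α=3/8) → [455/4, 27773/192, 2951/16]
+L7 (α=1/2) → [459/8, 71165/384, 5991/32]
rounded: [57, 185, 187]

(0,0) stack=L1,L2,L3,L4; from [0,0,0]:
+L1 (α=5/8) → [175/8, 185/8, 715/8]
+L2 (α=2/7) → [1179/56, 4701/56, 6423/56]
+L3 (α=1) → [150, 251, 138]
+L4 (α=1/5) → [781/5, 1139/5, 673/5]
→ [156, 228, 135]


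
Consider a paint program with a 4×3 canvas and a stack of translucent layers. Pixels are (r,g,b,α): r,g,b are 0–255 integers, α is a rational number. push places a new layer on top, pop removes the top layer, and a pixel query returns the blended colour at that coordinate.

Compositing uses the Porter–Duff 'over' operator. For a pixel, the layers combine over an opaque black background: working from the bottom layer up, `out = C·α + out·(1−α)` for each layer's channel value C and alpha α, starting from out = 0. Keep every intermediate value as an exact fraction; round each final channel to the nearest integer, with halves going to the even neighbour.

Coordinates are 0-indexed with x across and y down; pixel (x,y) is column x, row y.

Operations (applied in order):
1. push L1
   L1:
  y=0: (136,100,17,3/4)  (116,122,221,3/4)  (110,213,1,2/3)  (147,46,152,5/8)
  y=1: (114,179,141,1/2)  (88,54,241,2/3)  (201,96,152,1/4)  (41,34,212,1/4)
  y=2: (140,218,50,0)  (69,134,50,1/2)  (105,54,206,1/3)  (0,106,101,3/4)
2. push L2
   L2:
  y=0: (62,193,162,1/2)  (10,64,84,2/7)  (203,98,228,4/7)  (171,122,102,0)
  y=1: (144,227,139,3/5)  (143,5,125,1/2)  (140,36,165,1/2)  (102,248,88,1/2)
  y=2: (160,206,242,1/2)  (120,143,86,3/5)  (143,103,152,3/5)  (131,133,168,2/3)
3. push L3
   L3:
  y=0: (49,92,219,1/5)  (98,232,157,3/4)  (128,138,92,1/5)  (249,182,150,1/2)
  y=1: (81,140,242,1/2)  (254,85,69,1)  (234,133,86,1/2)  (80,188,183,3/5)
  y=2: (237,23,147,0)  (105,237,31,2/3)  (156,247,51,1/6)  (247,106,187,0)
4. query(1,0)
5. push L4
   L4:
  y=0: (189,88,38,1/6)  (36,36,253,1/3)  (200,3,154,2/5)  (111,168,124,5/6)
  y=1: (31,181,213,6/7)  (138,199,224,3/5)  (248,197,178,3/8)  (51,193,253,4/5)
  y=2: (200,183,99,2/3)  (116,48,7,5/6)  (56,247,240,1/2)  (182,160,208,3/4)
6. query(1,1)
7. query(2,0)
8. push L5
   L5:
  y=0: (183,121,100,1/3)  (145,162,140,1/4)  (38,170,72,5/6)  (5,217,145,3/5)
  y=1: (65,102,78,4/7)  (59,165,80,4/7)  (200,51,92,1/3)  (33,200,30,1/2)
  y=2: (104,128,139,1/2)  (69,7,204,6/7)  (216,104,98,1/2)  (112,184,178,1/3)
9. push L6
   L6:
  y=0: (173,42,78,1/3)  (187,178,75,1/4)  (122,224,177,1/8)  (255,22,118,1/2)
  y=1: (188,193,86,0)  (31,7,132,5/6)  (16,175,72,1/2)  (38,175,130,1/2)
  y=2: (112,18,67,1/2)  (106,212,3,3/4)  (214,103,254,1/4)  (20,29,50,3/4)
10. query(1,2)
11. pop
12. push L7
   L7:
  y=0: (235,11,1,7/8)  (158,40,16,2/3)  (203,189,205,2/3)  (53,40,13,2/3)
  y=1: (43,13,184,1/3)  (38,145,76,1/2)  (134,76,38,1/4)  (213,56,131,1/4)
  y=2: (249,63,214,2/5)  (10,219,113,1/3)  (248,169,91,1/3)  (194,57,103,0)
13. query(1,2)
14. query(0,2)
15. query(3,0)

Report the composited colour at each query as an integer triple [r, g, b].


at x=1,y=0 over L1,L2,L3:
L1 α=3/4: [87, 183/2, 663/4]
L2 α=2/7: [65, 1171/14, 3987/28]
L3 α=3/4: [359/4, 10915/56, 17175/112]
= [90, 195, 153]

(1,1) stack=L1,L2,L3,L4; from [0,0,0]:
L1 α=2/3: [176/3, 36, 482/3]
L2 α=1/2: [605/6, 41/2, 857/6]
L3 α=1: [254, 85, 69]
L4 α=3/5: [922/5, 767/5, 162]
→ [184, 153, 162]

at x=2,y=0 over L1,L2,L3,L4:
+L1 (α=2/3) → [220/3, 142, 2/3]
+L2 (α=4/7) → [1032/7, 818/7, 914/7]
+L3 (α=1/5) → [5024/35, 4238/35, 860/7]
+L4 (α=2/5) → [29072/175, 12924/175, 4736/35]
rounded: [166, 74, 135]

at x=1,y=2 over L1,L2,L3,L4,L5,L6:
+L1 (α=1/2) → [69/2, 67, 25]
+L2 (α=3/5) → [429/5, 563/5, 308/5]
+L3 (α=2/3) → [493/5, 2933/15, 206/5]
+L4 (α=5/6) → [1131/10, 6533/90, 127/10]
+L5 (α=6/7) → [753/10, 10313/630, 12367/70]
+L6 (α=3/4) → [3933/40, 410993/2520, 12997/280]
rounded: [98, 163, 46]

(1,2) stack=L1,L2,L3,L4,L5,L7; from [0,0,0]:
after L1 α=1/2: [69/2, 67, 25]
after L2 α=3/5: [429/5, 563/5, 308/5]
after L3 α=2/3: [493/5, 2933/15, 206/5]
after L4 α=5/6: [1131/10, 6533/90, 127/10]
after L5 α=6/7: [753/10, 10313/630, 12367/70]
after L7 α=1/3: [803/15, 79298/945, 16322/105]
rounded: [54, 84, 155]

(0,2) stack=L1,L2,L3,L4,L5,L7; from [0,0,0]:
+L1 (α=0) → [0, 0, 0]
+L2 (α=1/2) → [80, 103, 121]
+L3 (α=0) → [80, 103, 121]
+L4 (α=2/3) → [160, 469/3, 319/3]
+L5 (α=1/2) → [132, 853/6, 368/3]
+L7 (α=2/5) → [894/5, 221/2, 796/5]
→ [179, 110, 159]

(3,0) stack=L1,L2,L3,L4,L5,L7; from [0,0,0]:
after L1 α=5/8: [735/8, 115/4, 95]
after L2 α=0: [735/8, 115/4, 95]
after L3 α=1/2: [2727/16, 843/8, 245/2]
after L4 α=5/6: [3869/32, 2521/16, 495/4]
after L5 α=3/5: [4109/80, 7729/40, 273/2]
after L7 α=2/3: [12589/240, 3643/40, 325/6]
rounded: [52, 91, 54]
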